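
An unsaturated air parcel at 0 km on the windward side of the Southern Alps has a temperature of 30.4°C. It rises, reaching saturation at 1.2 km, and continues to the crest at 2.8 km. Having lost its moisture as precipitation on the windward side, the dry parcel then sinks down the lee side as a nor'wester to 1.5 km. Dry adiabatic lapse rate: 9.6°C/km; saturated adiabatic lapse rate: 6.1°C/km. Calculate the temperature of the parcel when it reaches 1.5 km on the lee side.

21.6°C

0 → 1200 m (dry, 9.6°C/km): ΔT = -9.6 × 1.2 = -11.52°C → T = 18.88°C
1200 → 2800 m (saturated, 6.1°C/km): ΔT = -6.1 × 1.6 = -9.76°C → T = 9.12°C
2800 → 1500 m (dry descent, 9.6°C/km): ΔT = +9.6 × 1.3 = +12.48°C → T = 21.6°C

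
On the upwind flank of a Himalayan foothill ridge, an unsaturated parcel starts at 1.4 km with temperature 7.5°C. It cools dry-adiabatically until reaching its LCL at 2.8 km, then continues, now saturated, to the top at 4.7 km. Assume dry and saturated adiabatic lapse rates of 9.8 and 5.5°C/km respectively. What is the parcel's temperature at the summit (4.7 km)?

1400–2800 m, dry: Δz = 1.4 km ⇒ ΔT = -13.72°C; T = -6.22°C
2800–4700 m, saturated: Δz = 1.9 km ⇒ ΔT = -10.45°C; T = -16.67°C

-16.67°C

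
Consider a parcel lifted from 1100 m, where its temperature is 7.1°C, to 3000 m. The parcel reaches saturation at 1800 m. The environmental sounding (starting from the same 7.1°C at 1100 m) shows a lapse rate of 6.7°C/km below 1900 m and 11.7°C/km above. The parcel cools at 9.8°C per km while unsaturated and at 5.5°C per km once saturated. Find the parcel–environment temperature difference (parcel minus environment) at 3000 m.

+4.77°C (parcel warmer than environment)

Parcel:
  1100 → 1800 m (dry, 9.8°C/km): ΔT = -9.8 × 0.7 = -6.86°C → T = 0.24°C
  1800 → 3000 m (saturated, 5.5°C/km): ΔT = -5.5 × 1.2 = -6.6°C → T = -6.36°C
Environment:
  1100 → 1900 m (environment, lower layer, 6.7°C/km): ΔT = -6.7 × 0.8 = -5.36°C → T = 1.74°C
  1900 → 3000 m (environment, upper layer, 11.7°C/km): ΔT = -11.7 × 1.1 = -12.87°C → T = -11.13°C
T_parcel − T_env = -6.36 − (-11.13) = +4.77°C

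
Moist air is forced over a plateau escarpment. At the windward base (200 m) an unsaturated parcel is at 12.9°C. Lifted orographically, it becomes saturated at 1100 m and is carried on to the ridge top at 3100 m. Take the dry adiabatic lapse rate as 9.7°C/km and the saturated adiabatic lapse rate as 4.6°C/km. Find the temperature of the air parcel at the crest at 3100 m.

-5.03°C

200–1100 m, dry: Δz = 0.9 km ⇒ ΔT = -8.73°C; T = 4.17°C
1100–3100 m, saturated: Δz = 2 km ⇒ ΔT = -9.2°C; T = -5.03°C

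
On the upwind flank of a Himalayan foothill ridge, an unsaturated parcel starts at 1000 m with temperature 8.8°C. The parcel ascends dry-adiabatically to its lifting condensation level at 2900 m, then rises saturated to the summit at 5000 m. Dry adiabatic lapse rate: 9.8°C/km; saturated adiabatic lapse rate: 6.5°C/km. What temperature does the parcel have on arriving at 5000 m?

From 1000 m to 2900 m (dry): cools by 9.8 × 1.9 = 18.62°C, giving -9.82°C.
From 2900 m to 5000 m (saturated): cools by 6.5 × 2.1 = 13.65°C, giving -23.47°C.

-23.47°C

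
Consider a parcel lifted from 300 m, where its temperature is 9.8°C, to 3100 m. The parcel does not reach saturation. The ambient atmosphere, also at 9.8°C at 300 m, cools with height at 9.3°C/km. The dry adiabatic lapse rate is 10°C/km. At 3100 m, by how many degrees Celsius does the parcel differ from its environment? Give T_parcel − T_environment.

Parcel:
  From 300 m to 3100 m (dry): cools by 10 × 2.8 = 28°C, giving -18.2°C.
Environment:
  From 300 m to 3100 m (environment): cools by 9.3 × 2.8 = 26.04°C, giving -16.24°C.
T_parcel − T_env = -18.2 − (-16.24) = -1.96°C

-1.96°C (parcel cooler than environment)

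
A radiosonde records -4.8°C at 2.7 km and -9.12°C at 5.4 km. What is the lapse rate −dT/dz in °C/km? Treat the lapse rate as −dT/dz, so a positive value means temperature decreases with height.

Γ = −ΔT/Δz = (-4.8 − (-9.12)) / (5400 − 2700) m
  = 4.32°C / 2.7 km = 1.6°C/km

1.6°C/km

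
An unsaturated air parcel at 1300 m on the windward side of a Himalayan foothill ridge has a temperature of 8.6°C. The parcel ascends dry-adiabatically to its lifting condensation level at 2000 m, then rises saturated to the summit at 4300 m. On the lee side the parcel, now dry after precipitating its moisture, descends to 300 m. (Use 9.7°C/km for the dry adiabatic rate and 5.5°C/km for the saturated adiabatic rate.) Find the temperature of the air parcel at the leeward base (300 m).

Dry to 2000 m: -9.7 × 0.7 km = -6.79°C, so T = 1.81°C.
Saturated to 4300 m: -5.5 × 2.3 km = -12.65°C, so T = -10.84°C.
Dry descent to 300 m: +9.7 × 4 km = +38.8°C, so T = 27.96°C.

27.96°C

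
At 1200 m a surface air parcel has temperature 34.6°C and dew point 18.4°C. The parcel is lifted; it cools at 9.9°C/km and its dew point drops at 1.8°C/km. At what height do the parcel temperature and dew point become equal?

3200 m

T and T_d converge at 9.9 − 1.8 = 8.1°C per km
Height above start = (34.6 − 18.4) / 8.1 = 2 km
LCL altitude = 1200 m + 2000 m = 3200 m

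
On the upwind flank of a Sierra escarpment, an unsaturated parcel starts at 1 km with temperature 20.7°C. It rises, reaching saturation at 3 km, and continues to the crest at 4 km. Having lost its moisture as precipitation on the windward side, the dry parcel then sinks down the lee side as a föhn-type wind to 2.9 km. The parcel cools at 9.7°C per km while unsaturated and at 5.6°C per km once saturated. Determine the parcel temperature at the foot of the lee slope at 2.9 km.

1000–3000 m, dry: Δz = 2 km ⇒ ΔT = -19.4°C; T = 1.3°C
3000–4000 m, saturated: Δz = 1 km ⇒ ΔT = -5.6°C; T = -4.3°C
4000–2900 m, dry descent: Δz = 1.1 km ⇒ ΔT = +10.67°C; T = 6.37°C

6.37°C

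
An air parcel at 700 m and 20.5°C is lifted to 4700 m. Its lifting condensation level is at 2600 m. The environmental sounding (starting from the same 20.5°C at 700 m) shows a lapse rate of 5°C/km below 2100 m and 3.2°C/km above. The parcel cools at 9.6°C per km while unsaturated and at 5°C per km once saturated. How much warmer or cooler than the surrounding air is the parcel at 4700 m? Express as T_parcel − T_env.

-13.42°C (parcel cooler than environment)

Parcel:
  Dry to 2600 m: -9.6 × 1.9 km = -18.24°C, so T = 2.26°C.
  Saturated to 4700 m: -5 × 2.1 km = -10.5°C, so T = -8.24°C.
Environment:
  Environment, lower layer to 2100 m: -5 × 1.4 km = -7°C, so T = 13.5°C.
  Environment, upper layer to 4700 m: -3.2 × 2.6 km = -8.32°C, so T = 5.18°C.
T_parcel − T_env = -8.24 − 5.18 = -13.42°C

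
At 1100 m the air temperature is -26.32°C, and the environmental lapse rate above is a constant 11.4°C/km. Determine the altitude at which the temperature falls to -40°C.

Height above start = (-26.32 − (-40)) / 11.4 = 1.2 km
Altitude = 1100 m + 1200 m = 2300 m

2300 m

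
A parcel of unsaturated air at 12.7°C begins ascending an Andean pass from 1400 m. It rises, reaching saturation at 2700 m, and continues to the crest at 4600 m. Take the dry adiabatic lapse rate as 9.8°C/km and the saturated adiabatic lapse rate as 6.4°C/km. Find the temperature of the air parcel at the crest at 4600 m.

1400 → 2700 m (dry, 9.8°C/km): ΔT = -9.8 × 1.3 = -12.74°C → T = -0.04°C
2700 → 4600 m (saturated, 6.4°C/km): ΔT = -6.4 × 1.9 = -12.16°C → T = -12.2°C

-12.2°C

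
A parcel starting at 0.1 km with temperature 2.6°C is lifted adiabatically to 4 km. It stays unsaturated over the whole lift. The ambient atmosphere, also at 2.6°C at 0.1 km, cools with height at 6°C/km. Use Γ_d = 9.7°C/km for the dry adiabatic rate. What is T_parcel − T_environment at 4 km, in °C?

Parcel:
  100 → 4000 m (dry, 9.7°C/km): ΔT = -9.7 × 3.9 = -37.83°C → T = -35.23°C
Environment:
  100 → 4000 m (environment, 6°C/km): ΔT = -6 × 3.9 = -23.4°C → T = -20.8°C
T_parcel − T_env = -35.23 − (-20.8) = -14.43°C

-14.43°C (parcel cooler than environment)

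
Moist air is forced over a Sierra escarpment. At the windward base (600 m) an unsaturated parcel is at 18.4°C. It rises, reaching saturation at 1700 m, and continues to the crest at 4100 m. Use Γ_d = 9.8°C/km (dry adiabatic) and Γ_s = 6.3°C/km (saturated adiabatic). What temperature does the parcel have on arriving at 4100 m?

-7.5°C

600–1700 m, dry: Δz = 1.1 km ⇒ ΔT = -10.78°C; T = 7.62°C
1700–4100 m, saturated: Δz = 2.4 km ⇒ ΔT = -15.12°C; T = -7.5°C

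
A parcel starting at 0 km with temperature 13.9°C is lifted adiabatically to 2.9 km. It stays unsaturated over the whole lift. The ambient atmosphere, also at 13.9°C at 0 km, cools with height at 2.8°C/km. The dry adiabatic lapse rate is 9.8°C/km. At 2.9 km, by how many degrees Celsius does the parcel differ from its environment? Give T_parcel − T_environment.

Parcel:
  0 → 2900 m (dry, 9.8°C/km): ΔT = -9.8 × 2.9 = -28.42°C → T = -14.52°C
Environment:
  0 → 2900 m (environment, 2.8°C/km): ΔT = -2.8 × 2.9 = -8.12°C → T = 5.78°C
T_parcel − T_env = -14.52 − 5.78 = -20.3°C

-20.3°C (parcel cooler than environment)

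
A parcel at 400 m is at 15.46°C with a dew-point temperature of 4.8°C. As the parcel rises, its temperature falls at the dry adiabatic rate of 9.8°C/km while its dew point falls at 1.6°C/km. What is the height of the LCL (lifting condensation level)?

T and T_d converge at 9.8 − 1.6 = 8.2°C per km
Height above start = (15.46 − 4.8) / 8.2 = 1.3 km
LCL altitude = 400 m + 1300 m = 1700 m

1700 m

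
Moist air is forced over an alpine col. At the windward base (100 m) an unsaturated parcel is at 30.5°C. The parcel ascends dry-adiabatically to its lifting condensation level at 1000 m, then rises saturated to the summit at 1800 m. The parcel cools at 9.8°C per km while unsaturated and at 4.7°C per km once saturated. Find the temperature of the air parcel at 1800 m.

17.92°C

From 100 m to 1000 m (dry): cools by 9.8 × 0.9 = 8.82°C, giving 21.68°C.
From 1000 m to 1800 m (saturated): cools by 4.7 × 0.8 = 3.76°C, giving 17.92°C.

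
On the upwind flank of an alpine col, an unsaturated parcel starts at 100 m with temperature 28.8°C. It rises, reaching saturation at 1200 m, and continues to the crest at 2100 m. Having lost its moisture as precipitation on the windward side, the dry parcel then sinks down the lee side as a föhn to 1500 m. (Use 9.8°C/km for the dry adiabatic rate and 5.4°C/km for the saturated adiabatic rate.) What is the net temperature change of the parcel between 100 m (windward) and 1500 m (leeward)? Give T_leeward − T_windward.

From 100 m to 1200 m (dry): cools by 9.8 × 1.1 = 10.78°C, giving 18.02°C.
From 1200 m to 2100 m (saturated): cools by 5.4 × 0.9 = 4.86°C, giving 13.16°C.
From 2100 m to 1500 m (dry descent): warms by 9.8 × 0.6 = 5.88°C, giving 19.04°C.
Net change vs windward start: 19.04 − 28.8 = -9.76°C

-9.76°C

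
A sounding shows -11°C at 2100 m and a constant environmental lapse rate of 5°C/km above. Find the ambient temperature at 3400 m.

From 2100 m to 3400 m (environmental): cools by 5 × 1.3 = 6.5°C, giving -17.5°C.

-17.5°C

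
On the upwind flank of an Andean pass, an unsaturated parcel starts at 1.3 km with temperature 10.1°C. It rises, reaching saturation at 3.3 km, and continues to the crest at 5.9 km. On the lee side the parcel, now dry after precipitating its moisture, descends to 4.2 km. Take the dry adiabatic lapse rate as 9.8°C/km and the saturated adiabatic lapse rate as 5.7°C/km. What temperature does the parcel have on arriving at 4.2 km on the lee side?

-7.66°C

Dry to 3300 m: -9.8 × 2 km = -19.6°C, so T = -9.5°C.
Saturated to 5900 m: -5.7 × 2.6 km = -14.82°C, so T = -24.32°C.
Dry descent to 4200 m: +9.8 × 1.7 km = +16.66°C, so T = -7.66°C.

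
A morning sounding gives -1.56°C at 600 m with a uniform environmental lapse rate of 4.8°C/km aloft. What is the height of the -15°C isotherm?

Height above start = (-1.56 − (-15)) / 4.8 = 2.8 km
Altitude = 600 m + 2800 m = 3400 m

3400 m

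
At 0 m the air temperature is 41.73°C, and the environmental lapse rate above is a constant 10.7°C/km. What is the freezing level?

Height above start = (41.73 − 0) / 10.7 = 3.9 km
Altitude = 0 m + 3900 m = 3900 m

3900 m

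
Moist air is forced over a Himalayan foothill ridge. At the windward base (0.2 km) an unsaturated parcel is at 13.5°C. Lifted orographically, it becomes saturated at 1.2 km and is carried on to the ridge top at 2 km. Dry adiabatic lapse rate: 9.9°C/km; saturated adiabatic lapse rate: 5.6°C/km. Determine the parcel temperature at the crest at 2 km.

Dry to 1200 m: -9.9 × 1 km = -9.9°C, so T = 3.6°C.
Saturated to 2000 m: -5.6 × 0.8 km = -4.48°C, so T = -0.88°C.

-0.88°C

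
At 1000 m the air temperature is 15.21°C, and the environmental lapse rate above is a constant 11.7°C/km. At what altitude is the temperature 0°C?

Height above start = (15.21 − 0) / 11.7 = 1.3 km
Altitude = 1000 m + 1300 m = 2300 m

2300 m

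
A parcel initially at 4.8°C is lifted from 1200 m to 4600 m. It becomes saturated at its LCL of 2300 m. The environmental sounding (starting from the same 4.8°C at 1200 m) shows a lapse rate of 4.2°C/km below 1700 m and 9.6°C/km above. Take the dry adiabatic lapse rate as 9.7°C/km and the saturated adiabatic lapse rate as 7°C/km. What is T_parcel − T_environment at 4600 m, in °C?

Parcel:
  1200–2300 m, dry: Δz = 1.1 km ⇒ ΔT = -10.67°C; T = -5.87°C
  2300–4600 m, saturated: Δz = 2.3 km ⇒ ΔT = -16.1°C; T = -21.97°C
Environment:
  1200–1700 m, environment, lower layer: Δz = 0.5 km ⇒ ΔT = -2.1°C; T = 2.7°C
  1700–4600 m, environment, upper layer: Δz = 2.9 km ⇒ ΔT = -27.84°C; T = -25.14°C
T_parcel − T_env = -21.97 − (-25.14) = +3.17°C

+3.17°C (parcel warmer than environment)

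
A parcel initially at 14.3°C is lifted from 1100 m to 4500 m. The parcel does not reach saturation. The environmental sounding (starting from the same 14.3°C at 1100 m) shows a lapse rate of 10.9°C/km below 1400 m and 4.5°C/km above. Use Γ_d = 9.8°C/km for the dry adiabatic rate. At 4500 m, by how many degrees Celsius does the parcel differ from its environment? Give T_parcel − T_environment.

-16.1°C (parcel cooler than environment)

Parcel:
  From 1100 m to 4500 m (dry): cools by 9.8 × 3.4 = 33.32°C, giving -19.02°C.
Environment:
  From 1100 m to 1400 m (environment, lower layer): cools by 10.9 × 0.3 = 3.27°C, giving 11.03°C.
  From 1400 m to 4500 m (environment, upper layer): cools by 4.5 × 3.1 = 13.95°C, giving -2.92°C.
T_parcel − T_env = -19.02 − (-2.92) = -16.1°C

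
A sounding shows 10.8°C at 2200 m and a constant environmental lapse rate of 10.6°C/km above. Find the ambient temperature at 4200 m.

-10.4°C

2200–4200 m, environmental: Δz = 2 km ⇒ ΔT = -21.2°C; T = -10.4°C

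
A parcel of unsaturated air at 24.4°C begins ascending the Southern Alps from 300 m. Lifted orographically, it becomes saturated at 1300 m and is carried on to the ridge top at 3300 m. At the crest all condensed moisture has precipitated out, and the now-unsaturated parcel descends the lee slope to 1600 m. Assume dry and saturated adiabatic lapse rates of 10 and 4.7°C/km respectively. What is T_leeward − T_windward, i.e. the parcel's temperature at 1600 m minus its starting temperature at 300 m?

Dry to 1300 m: -10 × 1 km = -10°C, so T = 14.4°C.
Saturated to 3300 m: -4.7 × 2 km = -9.4°C, so T = 5°C.
Dry descent to 1600 m: +10 × 1.7 km = +17°C, so T = 22°C.
Net change vs windward start: 22 − 24.4 = -2.4°C

-2.4°C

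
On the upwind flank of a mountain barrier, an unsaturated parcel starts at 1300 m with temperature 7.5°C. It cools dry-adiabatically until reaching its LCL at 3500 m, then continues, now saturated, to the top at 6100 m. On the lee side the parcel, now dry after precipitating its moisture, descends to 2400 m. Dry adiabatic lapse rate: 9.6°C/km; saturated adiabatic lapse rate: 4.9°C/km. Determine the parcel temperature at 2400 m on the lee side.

Dry to 3500 m: -9.6 × 2.2 km = -21.12°C, so T = -13.62°C.
Saturated to 6100 m: -4.9 × 2.6 km = -12.74°C, so T = -26.36°C.
Dry descent to 2400 m: +9.6 × 3.7 km = +35.52°C, so T = 9.16°C.

9.16°C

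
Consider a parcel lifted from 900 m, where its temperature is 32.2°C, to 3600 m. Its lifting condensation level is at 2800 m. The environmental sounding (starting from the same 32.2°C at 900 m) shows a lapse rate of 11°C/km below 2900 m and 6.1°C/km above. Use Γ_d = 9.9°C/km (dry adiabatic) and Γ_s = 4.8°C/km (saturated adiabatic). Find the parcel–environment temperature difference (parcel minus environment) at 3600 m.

Parcel:
  Dry to 2800 m: -9.9 × 1.9 km = -18.81°C, so T = 13.39°C.
  Saturated to 3600 m: -4.8 × 0.8 km = -3.84°C, so T = 9.55°C.
Environment:
  Environment, lower layer to 2900 m: -11 × 2 km = -22°C, so T = 10.2°C.
  Environment, upper layer to 3600 m: -6.1 × 0.7 km = -4.27°C, so T = 5.93°C.
T_parcel − T_env = 9.55 − 5.93 = +3.62°C

+3.62°C (parcel warmer than environment)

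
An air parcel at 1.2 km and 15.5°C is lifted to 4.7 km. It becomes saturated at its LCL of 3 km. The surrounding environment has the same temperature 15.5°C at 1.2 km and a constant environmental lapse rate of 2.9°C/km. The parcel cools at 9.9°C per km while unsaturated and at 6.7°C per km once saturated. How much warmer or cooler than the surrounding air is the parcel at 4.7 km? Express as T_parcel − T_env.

Parcel:
  Dry to 3000 m: -9.9 × 1.8 km = -17.82°C, so T = -2.32°C.
  Saturated to 4700 m: -6.7 × 1.7 km = -11.39°C, so T = -13.71°C.
Environment:
  Environment to 4700 m: -2.9 × 3.5 km = -10.15°C, so T = 5.35°C.
T_parcel − T_env = -13.71 − 5.35 = -19.06°C

-19.06°C (parcel cooler than environment)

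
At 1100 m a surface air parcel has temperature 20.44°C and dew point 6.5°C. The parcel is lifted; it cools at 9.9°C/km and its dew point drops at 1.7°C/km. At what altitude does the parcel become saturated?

2800 m

T and T_d converge at 9.9 − 1.7 = 8.2°C per km
Height above start = (20.44 − 6.5) / 8.2 = 1.7 km
LCL altitude = 1100 m + 1700 m = 2800 m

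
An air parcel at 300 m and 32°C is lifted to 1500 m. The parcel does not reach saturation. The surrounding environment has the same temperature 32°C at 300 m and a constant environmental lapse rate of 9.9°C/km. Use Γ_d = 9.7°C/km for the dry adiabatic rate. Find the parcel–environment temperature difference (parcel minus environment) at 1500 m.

+0.24°C (parcel warmer than environment)

Parcel:
  Dry to 1500 m: -9.7 × 1.2 km = -11.64°C, so T = 20.36°C.
Environment:
  Environment to 1500 m: -9.9 × 1.2 km = -11.88°C, so T = 20.12°C.
T_parcel − T_env = 20.36 − 20.12 = +0.24°C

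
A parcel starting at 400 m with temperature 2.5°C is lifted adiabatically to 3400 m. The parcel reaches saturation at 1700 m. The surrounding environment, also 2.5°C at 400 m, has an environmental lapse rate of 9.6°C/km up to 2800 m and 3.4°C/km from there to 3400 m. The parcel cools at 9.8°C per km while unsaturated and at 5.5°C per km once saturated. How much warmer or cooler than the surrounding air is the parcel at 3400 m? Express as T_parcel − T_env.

+2.99°C (parcel warmer than environment)

Parcel:
  From 400 m to 1700 m (dry): cools by 9.8 × 1.3 = 12.74°C, giving -10.24°C.
  From 1700 m to 3400 m (saturated): cools by 5.5 × 1.7 = 9.35°C, giving -19.59°C.
Environment:
  From 400 m to 2800 m (environment, lower layer): cools by 9.6 × 2.4 = 23.04°C, giving -20.54°C.
  From 2800 m to 3400 m (environment, upper layer): cools by 3.4 × 0.6 = 2.04°C, giving -22.58°C.
T_parcel − T_env = -19.59 − (-22.58) = +2.99°C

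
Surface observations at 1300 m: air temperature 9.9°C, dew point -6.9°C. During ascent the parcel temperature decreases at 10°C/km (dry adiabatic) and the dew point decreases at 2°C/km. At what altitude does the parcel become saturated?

3400 m

T and T_d converge at 10 − 2 = 8°C per km
Height above start = (9.9 − (-6.9)) / 8 = 2.1 km
LCL altitude = 1300 m + 2100 m = 3400 m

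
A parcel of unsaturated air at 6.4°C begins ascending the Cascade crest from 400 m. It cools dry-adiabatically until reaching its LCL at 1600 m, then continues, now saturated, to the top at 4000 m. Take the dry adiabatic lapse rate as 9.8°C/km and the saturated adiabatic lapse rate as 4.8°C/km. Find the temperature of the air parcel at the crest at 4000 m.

-16.88°C

400 → 1600 m (dry, 9.8°C/km): ΔT = -9.8 × 1.2 = -11.76°C → T = -5.36°C
1600 → 4000 m (saturated, 4.8°C/km): ΔT = -4.8 × 2.4 = -11.52°C → T = -16.88°C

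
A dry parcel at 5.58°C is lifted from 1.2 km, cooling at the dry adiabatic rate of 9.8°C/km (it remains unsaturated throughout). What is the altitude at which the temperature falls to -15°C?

Height above start = (5.58 − (-15)) / 9.8 = 2.1 km
Altitude = 1200 m + 2100 m = 3300 m

3.3 km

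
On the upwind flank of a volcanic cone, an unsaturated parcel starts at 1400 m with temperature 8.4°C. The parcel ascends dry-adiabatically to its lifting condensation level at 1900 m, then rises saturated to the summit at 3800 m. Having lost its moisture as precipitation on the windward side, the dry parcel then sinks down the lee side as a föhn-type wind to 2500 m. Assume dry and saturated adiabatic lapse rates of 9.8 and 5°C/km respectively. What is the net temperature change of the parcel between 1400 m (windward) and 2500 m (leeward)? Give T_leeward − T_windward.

1400–1900 m, dry: Δz = 0.5 km ⇒ ΔT = -4.9°C; T = 3.5°C
1900–3800 m, saturated: Δz = 1.9 km ⇒ ΔT = -9.5°C; T = -6°C
3800–2500 m, dry descent: Δz = 1.3 km ⇒ ΔT = +12.74°C; T = 6.74°C
Net change vs windward start: 6.74 − 8.4 = -1.66°C

-1.66°C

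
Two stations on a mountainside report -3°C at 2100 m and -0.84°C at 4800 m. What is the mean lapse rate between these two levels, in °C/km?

-0.8°C/km

Γ = −ΔT/Δz = (-3 − (-0.84)) / (4800 − 2100) m
  = -2.16°C / 2.7 km = -0.8°C/km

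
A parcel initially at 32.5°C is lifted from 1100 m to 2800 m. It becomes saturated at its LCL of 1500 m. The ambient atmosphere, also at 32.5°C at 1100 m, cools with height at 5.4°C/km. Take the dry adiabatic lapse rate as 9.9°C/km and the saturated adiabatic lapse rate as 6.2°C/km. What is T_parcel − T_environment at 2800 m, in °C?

-2.84°C (parcel cooler than environment)

Parcel:
  Dry to 1500 m: -9.9 × 0.4 km = -3.96°C, so T = 28.54°C.
  Saturated to 2800 m: -6.2 × 1.3 km = -8.06°C, so T = 20.48°C.
Environment:
  Environment to 2800 m: -5.4 × 1.7 km = -9.18°C, so T = 23.32°C.
T_parcel − T_env = 20.48 − 23.32 = -2.84°C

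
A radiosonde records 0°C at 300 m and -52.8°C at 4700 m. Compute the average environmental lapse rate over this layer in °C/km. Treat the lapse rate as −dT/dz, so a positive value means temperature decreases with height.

12°C/km

Γ = −ΔT/Δz = (0 − (-52.8)) / (4700 − 300) m
  = 52.8°C / 4.4 km = 12°C/km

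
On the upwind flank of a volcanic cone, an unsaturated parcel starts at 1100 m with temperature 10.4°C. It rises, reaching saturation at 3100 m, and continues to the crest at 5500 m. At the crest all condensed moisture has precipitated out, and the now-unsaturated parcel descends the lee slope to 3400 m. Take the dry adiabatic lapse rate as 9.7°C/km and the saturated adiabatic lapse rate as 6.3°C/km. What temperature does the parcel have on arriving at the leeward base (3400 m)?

-3.75°C

1100 → 3100 m (dry, 9.7°C/km): ΔT = -9.7 × 2 = -19.4°C → T = -9°C
3100 → 5500 m (saturated, 6.3°C/km): ΔT = -6.3 × 2.4 = -15.12°C → T = -24.12°C
5500 → 3400 m (dry descent, 9.7°C/km): ΔT = +9.7 × 2.1 = +20.37°C → T = -3.75°C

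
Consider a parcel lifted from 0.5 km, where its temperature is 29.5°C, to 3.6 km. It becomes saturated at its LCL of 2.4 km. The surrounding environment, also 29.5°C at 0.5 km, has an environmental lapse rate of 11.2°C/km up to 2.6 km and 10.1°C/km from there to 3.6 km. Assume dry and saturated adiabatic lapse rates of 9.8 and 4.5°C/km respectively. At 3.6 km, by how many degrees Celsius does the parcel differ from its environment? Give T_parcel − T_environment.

Parcel:
  500 → 2400 m (dry, 9.8°C/km): ΔT = -9.8 × 1.9 = -18.62°C → T = 10.88°C
  2400 → 3600 m (saturated, 4.5°C/km): ΔT = -4.5 × 1.2 = -5.4°C → T = 5.48°C
Environment:
  500 → 2600 m (environment, lower layer, 11.2°C/km): ΔT = -11.2 × 2.1 = -23.52°C → T = 5.98°C
  2600 → 3600 m (environment, upper layer, 10.1°C/km): ΔT = -10.1 × 1 = -10.1°C → T = -4.12°C
T_parcel − T_env = 5.48 − (-4.12) = +9.6°C

+9.6°C (parcel warmer than environment)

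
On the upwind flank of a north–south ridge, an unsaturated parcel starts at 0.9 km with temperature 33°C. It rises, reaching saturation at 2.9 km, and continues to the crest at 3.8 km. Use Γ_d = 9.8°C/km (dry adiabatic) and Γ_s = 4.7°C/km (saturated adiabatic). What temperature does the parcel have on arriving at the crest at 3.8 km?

9.17°C

From 900 m to 2900 m (dry): cools by 9.8 × 2 = 19.6°C, giving 13.4°C.
From 2900 m to 3800 m (saturated): cools by 4.7 × 0.9 = 4.23°C, giving 9.17°C.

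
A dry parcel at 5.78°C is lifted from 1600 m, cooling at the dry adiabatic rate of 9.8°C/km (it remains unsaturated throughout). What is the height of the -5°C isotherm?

2700 m

Height above start = (5.78 − (-5)) / 9.8 = 1.1 km
Altitude = 1600 m + 1100 m = 2700 m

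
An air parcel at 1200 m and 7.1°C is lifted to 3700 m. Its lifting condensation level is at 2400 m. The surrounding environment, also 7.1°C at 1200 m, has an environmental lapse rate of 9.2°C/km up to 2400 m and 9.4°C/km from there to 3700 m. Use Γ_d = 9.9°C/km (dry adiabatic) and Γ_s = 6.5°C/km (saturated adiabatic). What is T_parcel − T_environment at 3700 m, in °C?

Parcel:
  1200 → 2400 m (dry, 9.9°C/km): ΔT = -9.9 × 1.2 = -11.88°C → T = -4.78°C
  2400 → 3700 m (saturated, 6.5°C/km): ΔT = -6.5 × 1.3 = -8.45°C → T = -13.23°C
Environment:
  1200 → 2400 m (environment, lower layer, 9.2°C/km): ΔT = -9.2 × 1.2 = -11.04°C → T = -3.94°C
  2400 → 3700 m (environment, upper layer, 9.4°C/km): ΔT = -9.4 × 1.3 = -12.22°C → T = -16.16°C
T_parcel − T_env = -13.23 − (-16.16) = +2.93°C

+2.93°C (parcel warmer than environment)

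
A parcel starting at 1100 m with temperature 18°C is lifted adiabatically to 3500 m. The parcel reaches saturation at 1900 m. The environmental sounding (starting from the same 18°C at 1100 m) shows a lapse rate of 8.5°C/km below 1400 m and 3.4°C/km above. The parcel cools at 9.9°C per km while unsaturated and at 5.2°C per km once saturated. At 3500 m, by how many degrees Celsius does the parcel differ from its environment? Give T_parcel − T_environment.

Parcel:
  1100 → 1900 m (dry, 9.9°C/km): ΔT = -9.9 × 0.8 = -7.92°C → T = 10.08°C
  1900 → 3500 m (saturated, 5.2°C/km): ΔT = -5.2 × 1.6 = -8.32°C → T = 1.76°C
Environment:
  1100 → 1400 m (environment, lower layer, 8.5°C/km): ΔT = -8.5 × 0.3 = -2.55°C → T = 15.45°C
  1400 → 3500 m (environment, upper layer, 3.4°C/km): ΔT = -3.4 × 2.1 = -7.14°C → T = 8.31°C
T_parcel − T_env = 1.76 − 8.31 = -6.55°C

-6.55°C (parcel cooler than environment)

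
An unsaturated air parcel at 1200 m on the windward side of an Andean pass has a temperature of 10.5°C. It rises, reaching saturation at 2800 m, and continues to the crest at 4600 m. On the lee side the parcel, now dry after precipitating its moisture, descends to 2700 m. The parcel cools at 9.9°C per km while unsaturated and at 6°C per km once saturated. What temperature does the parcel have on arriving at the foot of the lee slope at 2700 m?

2.67°C

1200–2800 m, dry: Δz = 1.6 km ⇒ ΔT = -15.84°C; T = -5.34°C
2800–4600 m, saturated: Δz = 1.8 km ⇒ ΔT = -10.8°C; T = -16.14°C
4600–2700 m, dry descent: Δz = 1.9 km ⇒ ΔT = +18.81°C; T = 2.67°C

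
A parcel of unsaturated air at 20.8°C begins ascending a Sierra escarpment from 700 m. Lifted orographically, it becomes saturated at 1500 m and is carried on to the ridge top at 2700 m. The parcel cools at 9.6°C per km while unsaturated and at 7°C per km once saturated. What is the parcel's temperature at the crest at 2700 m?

4.72°C

700 → 1500 m (dry, 9.6°C/km): ΔT = -9.6 × 0.8 = -7.68°C → T = 13.12°C
1500 → 2700 m (saturated, 7°C/km): ΔT = -7 × 1.2 = -8.4°C → T = 4.72°C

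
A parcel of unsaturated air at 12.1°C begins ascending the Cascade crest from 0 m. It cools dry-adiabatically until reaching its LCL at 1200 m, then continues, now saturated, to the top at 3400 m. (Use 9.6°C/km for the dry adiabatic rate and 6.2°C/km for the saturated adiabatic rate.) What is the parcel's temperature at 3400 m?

-13.06°C

0 → 1200 m (dry, 9.6°C/km): ΔT = -9.6 × 1.2 = -11.52°C → T = 0.58°C
1200 → 3400 m (saturated, 6.2°C/km): ΔT = -6.2 × 2.2 = -13.64°C → T = -13.06°C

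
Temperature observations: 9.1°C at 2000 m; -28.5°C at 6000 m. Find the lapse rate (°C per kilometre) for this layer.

Γ = −ΔT/Δz = (9.1 − (-28.5)) / (6000 − 2000) m
  = 37.6°C / 4 km = 9.4°C/km

9.4°C/km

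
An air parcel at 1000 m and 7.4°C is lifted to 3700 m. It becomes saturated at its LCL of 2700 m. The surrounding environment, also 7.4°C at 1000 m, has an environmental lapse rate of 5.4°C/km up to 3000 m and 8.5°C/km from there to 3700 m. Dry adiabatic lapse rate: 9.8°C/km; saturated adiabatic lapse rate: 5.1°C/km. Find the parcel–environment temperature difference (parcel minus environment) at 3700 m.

Parcel:
  1000–2700 m, dry: Δz = 1.7 km ⇒ ΔT = -16.66°C; T = -9.26°C
  2700–3700 m, saturated: Δz = 1 km ⇒ ΔT = -5.1°C; T = -14.36°C
Environment:
  1000–3000 m, environment, lower layer: Δz = 2 km ⇒ ΔT = -10.8°C; T = -3.4°C
  3000–3700 m, environment, upper layer: Δz = 0.7 km ⇒ ΔT = -5.95°C; T = -9.35°C
T_parcel − T_env = -14.36 − (-9.35) = -5.01°C

-5.01°C (parcel cooler than environment)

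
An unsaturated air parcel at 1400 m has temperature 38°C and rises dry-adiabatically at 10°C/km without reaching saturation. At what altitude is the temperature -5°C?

Height above start = (38 − (-5)) / 10 = 4.3 km
Altitude = 1400 m + 4300 m = 5700 m

5700 m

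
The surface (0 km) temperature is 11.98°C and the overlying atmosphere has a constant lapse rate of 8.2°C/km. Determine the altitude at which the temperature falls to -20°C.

3.9 km

Height above start = (11.98 − (-20)) / 8.2 = 3.9 km
Altitude = 0 m + 3900 m = 3900 m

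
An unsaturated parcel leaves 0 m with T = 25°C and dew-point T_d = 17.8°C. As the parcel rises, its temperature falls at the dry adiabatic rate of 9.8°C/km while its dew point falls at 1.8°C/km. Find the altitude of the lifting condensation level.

900 m

T and T_d converge at 9.8 − 1.8 = 8°C per km
Height above start = (25 − 17.8) / 8 = 0.9 km
LCL altitude = 0 m + 900 m = 900 m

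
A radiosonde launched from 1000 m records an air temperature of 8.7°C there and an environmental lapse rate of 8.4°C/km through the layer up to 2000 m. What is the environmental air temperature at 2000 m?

0.3°C

From 1000 m to 2000 m (environmental): cools by 8.4 × 1 = 8.4°C, giving 0.3°C.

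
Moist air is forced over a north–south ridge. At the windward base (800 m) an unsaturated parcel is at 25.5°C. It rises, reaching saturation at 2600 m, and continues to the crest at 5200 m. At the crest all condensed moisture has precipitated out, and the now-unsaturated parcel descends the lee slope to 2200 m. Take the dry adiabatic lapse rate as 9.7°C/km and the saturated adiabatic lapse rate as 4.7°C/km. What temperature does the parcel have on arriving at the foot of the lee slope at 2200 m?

24.92°C

Dry to 2600 m: -9.7 × 1.8 km = -17.46°C, so T = 8.04°C.
Saturated to 5200 m: -4.7 × 2.6 km = -12.22°C, so T = -4.18°C.
Dry descent to 2200 m: +9.7 × 3 km = +29.1°C, so T = 24.92°C.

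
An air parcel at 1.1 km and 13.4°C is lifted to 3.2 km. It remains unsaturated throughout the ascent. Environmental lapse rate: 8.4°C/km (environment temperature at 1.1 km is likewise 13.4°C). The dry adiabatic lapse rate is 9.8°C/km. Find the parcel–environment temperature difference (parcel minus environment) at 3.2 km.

-2.94°C (parcel cooler than environment)

Parcel:
  1100 → 3200 m (dry, 9.8°C/km): ΔT = -9.8 × 2.1 = -20.58°C → T = -7.18°C
Environment:
  1100 → 3200 m (environment, 8.4°C/km): ΔT = -8.4 × 2.1 = -17.64°C → T = -4.24°C
T_parcel − T_env = -7.18 − (-4.24) = -2.94°C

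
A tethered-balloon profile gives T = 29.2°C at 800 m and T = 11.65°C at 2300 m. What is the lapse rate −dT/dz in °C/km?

Γ = −ΔT/Δz = (29.2 − 11.65) / (2300 − 800) m
  = 17.55°C / 1.5 km = 11.7°C/km

11.7°C/km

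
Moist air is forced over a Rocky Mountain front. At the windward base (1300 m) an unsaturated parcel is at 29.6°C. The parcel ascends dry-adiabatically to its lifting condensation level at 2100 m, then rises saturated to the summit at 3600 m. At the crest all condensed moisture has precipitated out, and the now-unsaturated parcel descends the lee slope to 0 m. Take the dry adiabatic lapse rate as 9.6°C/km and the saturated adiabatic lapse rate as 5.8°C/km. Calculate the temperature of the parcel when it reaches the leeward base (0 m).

Dry to 2100 m: -9.6 × 0.8 km = -7.68°C, so T = 21.92°C.
Saturated to 3600 m: -5.8 × 1.5 km = -8.7°C, so T = 13.22°C.
Dry descent to 0 m: +9.6 × 3.6 km = +34.56°C, so T = 47.78°C.

47.78°C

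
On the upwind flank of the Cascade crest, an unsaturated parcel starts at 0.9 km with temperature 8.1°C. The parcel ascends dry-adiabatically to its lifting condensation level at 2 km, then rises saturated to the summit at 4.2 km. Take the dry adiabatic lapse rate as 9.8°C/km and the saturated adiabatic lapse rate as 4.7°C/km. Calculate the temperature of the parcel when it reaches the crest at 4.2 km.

-13.02°C

900 → 2000 m (dry, 9.8°C/km): ΔT = -9.8 × 1.1 = -10.78°C → T = -2.68°C
2000 → 4200 m (saturated, 4.7°C/km): ΔT = -4.7 × 2.2 = -10.34°C → T = -13.02°C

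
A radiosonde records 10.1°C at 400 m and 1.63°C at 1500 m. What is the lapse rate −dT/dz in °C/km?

7.7°C/km

Γ = −ΔT/Δz = (10.1 − 1.63) / (1500 − 400) m
  = 8.47°C / 1.1 km = 7.7°C/km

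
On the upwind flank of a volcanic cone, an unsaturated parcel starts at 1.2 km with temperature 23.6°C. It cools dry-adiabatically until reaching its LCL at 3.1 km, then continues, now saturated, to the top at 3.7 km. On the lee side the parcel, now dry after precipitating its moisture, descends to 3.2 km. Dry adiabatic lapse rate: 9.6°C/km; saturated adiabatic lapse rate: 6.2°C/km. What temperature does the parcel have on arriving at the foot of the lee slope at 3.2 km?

6.44°C

1200–3100 m, dry: Δz = 1.9 km ⇒ ΔT = -18.24°C; T = 5.36°C
3100–3700 m, saturated: Δz = 0.6 km ⇒ ΔT = -3.72°C; T = 1.64°C
3700–3200 m, dry descent: Δz = 0.5 km ⇒ ΔT = +4.8°C; T = 6.44°C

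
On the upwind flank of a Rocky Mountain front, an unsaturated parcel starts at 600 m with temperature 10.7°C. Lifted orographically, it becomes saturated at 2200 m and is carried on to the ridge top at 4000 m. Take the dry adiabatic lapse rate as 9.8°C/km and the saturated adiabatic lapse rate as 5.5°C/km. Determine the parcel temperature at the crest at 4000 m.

From 600 m to 2200 m (dry): cools by 9.8 × 1.6 = 15.68°C, giving -4.98°C.
From 2200 m to 4000 m (saturated): cools by 5.5 × 1.8 = 9.9°C, giving -14.88°C.

-14.88°C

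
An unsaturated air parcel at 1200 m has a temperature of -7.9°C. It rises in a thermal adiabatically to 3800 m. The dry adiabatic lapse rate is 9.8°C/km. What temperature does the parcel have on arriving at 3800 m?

-33.38°C

1200 → 3800 m (dry adiabatic, 9.8°C/km): ΔT = -9.8 × 2.6 = -25.48°C → T = -33.38°C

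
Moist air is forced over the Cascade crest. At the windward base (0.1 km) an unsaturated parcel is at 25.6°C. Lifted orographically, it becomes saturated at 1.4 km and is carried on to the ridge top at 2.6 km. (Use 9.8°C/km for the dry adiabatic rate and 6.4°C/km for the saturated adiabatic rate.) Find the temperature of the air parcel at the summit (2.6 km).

From 100 m to 1400 m (dry): cools by 9.8 × 1.3 = 12.74°C, giving 12.86°C.
From 1400 m to 2600 m (saturated): cools by 6.4 × 1.2 = 7.68°C, giving 5.18°C.

5.18°C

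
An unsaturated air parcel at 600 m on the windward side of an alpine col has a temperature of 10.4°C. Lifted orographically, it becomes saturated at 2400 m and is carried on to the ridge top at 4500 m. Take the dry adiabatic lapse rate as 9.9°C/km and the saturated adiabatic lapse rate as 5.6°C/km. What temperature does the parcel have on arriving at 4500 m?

600 → 2400 m (dry, 9.9°C/km): ΔT = -9.9 × 1.8 = -17.82°C → T = -7.42°C
2400 → 4500 m (saturated, 5.6°C/km): ΔT = -5.6 × 2.1 = -11.76°C → T = -19.18°C

-19.18°C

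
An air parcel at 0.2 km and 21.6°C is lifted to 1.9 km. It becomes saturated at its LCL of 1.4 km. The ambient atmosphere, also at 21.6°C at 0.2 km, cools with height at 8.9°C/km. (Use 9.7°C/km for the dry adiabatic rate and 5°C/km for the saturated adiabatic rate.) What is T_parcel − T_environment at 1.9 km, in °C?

+0.99°C (parcel warmer than environment)

Parcel:
  200–1400 m, dry: Δz = 1.2 km ⇒ ΔT = -11.64°C; T = 9.96°C
  1400–1900 m, saturated: Δz = 0.5 km ⇒ ΔT = -2.5°C; T = 7.46°C
Environment:
  200–1900 m, environment: Δz = 1.7 km ⇒ ΔT = -15.13°C; T = 6.47°C
T_parcel − T_env = 7.46 − 6.47 = +0.99°C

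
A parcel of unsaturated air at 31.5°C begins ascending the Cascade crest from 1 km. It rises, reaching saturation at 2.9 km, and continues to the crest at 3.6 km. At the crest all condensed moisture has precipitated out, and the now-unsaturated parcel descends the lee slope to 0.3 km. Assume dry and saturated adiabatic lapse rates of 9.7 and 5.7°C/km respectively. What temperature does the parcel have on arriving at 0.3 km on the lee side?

41.09°C

Dry to 2900 m: -9.7 × 1.9 km = -18.43°C, so T = 13.07°C.
Saturated to 3600 m: -5.7 × 0.7 km = -3.99°C, so T = 9.08°C.
Dry descent to 300 m: +9.7 × 3.3 km = +32.01°C, so T = 41.09°C.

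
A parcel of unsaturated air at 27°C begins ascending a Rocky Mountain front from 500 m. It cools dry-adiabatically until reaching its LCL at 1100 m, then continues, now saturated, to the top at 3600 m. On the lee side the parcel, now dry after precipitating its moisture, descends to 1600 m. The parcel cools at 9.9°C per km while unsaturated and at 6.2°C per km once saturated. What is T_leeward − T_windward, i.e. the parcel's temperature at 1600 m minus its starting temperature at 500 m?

From 500 m to 1100 m (dry): cools by 9.9 × 0.6 = 5.94°C, giving 21.06°C.
From 1100 m to 3600 m (saturated): cools by 6.2 × 2.5 = 15.5°C, giving 5.56°C.
From 3600 m to 1600 m (dry descent): warms by 9.9 × 2 = 19.8°C, giving 25.36°C.
Net change vs windward start: 25.36 − 27 = -1.64°C

-1.64°C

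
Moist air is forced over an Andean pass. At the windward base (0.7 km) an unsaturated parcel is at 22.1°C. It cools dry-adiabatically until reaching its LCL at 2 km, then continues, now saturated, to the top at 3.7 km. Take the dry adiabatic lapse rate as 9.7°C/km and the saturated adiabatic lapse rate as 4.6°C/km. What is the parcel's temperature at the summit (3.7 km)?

700–2000 m, dry: Δz = 1.3 km ⇒ ΔT = -12.61°C; T = 9.49°C
2000–3700 m, saturated: Δz = 1.7 km ⇒ ΔT = -7.82°C; T = 1.67°C

1.67°C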